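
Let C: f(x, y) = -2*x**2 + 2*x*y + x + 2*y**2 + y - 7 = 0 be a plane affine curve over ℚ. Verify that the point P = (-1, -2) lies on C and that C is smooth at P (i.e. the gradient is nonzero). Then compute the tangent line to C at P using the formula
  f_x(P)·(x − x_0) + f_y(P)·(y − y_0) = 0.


Tangent line at P: x - 9*y - 17 = 0.

Step 1: f(-1, -2) = 0, so P lies on C.
Step 2: partial derivatives
  f_x(x, y) = -4*x + 2*y + 1, f_y(x, y) = 2*x + 4*y + 1.
  f_x(P) = 1, f_y(P) = -9 (gradient nonzero, so P is smooth).
Step 3: tangent line at P: 1·(x − -1) + -9·(y − -2) = 0.
Expanding: x - 9*y - 17 = 0.


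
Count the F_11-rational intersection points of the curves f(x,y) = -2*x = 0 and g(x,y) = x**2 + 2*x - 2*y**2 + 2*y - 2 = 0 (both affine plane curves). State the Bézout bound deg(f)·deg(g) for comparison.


Common zeros: ∅; count = 0; Bézout bound = 2.

deg(f) = 1, deg(g) = 2, so Bézout bound = 2.
Scan x ∈ F_11. For each x, list the y ∈ F_11 with f(x, y) ≡ 0 and those with g(x, y) ≡ 0 (mod 11); the common zeros in that column are the intersection.
  x = 0: f ≡ 0 at y ∈ {0, 1, 2, 3, 4, 5, 6, 7, 8, 9, 10}; g ≡ 0 at y ∈ ∅; common: ∅.
  x = 1: f ≡ 0 at y ∈ ∅; g ≡ 0 at y ∈ {3, 9}; common: ∅.
  x = 2: f ≡ 0 at y ∈ ∅; g ≡ 0 at y ∈ ∅; common: ∅.
  x = 3: f ≡ 0 at y ∈ ∅; g ≡ 0 at y ∈ {4, 8}; common: ∅.
  x = 4: f ≡ 0 at y ∈ ∅; g ≡ 0 at y ∈ {0, 1}; common: ∅.
  x = 5: f ≡ 0 at y ∈ ∅; g ≡ 0 at y ∈ {0, 1}; common: ∅.
  x = 6: f ≡ 0 at y ∈ ∅; g ≡ 0 at y ∈ {4, 8}; common: ∅.
  x = 7: f ≡ 0 at y ∈ ∅; g ≡ 0 at y ∈ ∅; common: ∅.
  x = 8: f ≡ 0 at y ∈ ∅; g ≡ 0 at y ∈ {3, 9}; common: ∅.
  x = 9: f ≡ 0 at y ∈ ∅; g ≡ 0 at y ∈ ∅; common: ∅.
  x = 10: f ≡ 0 at y ∈ ∅; g ≡ 0 at y ∈ ∅; common: ∅.
Collecting: common zeros = ∅, so the count is 0.
Comparison with the Bézout bound: 0 ≤ 2 = deg(f)·deg(g), as expected for curves with no common component (the affine F_11-count falls short of the bound because intersections may lie at infinity, over extension fields, or carry multiplicity).


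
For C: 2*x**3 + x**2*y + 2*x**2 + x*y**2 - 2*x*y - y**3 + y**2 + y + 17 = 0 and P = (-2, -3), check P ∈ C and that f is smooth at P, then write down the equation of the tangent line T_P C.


Tangent line at P: 43*x - 12*y + 50 = 0.

Step 1: f(-2, -3) = 0, so P lies on C.
Step 2: partial derivatives
  f_x(x, y) = 6*x**2 + 2*x*y + 4*x + y**2 - 2*y, f_y(x, y) = x**2 + 2*x*y - 2*x - 3*y**2 + 2*y + 1.
  f_x(P) = 43, f_y(P) = -12 (gradient nonzero, so P is smooth).
Step 3: tangent line at P: 43·(x − -2) + -12·(y − -3) = 0.
Expanding: 43*x - 12*y + 50 = 0.


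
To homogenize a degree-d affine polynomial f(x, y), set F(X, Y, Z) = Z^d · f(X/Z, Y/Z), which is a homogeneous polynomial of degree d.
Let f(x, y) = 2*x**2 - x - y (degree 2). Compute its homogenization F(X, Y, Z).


F(X, Y, Z) = 2*X**2 - X*Z - Y*Z

deg(f) = 2.
Substitute x = X/Z, y = Y/Z into f, then multiply by Z^2.
  monomial 2·x^2·y^0 ↦ 2·X^2·Y^0·Z^0.
  monomial -1·x^1·y^0 ↦ -1·X^1·Y^0·Z^1.
  monomial -1·x^0·y^1 ↦ -1·X^0·Y^1·Z^1.
Collecting: F(X, Y, Z) = 2*X**2 - X*Z - Y*Z.


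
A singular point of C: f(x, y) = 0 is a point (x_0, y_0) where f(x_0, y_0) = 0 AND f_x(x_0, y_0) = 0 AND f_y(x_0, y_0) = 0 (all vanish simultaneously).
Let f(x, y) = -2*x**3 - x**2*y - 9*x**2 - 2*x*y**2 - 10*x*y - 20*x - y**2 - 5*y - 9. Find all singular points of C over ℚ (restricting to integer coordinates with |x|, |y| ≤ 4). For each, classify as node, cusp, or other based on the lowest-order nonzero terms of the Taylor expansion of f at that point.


Singular points: {(-1, -2)}; classification: node.

Compute partial derivatives:
  f_x = -6*x**2 - 2*x*y - 18*x - 2*y**2 - 10*y - 20.
  f_y = -x**2 - 4*x*y - 10*x - 2*y - 5.
Scan x_0 ∈ {−4, ..., 4}. For each x_0, f_y(x_0, y) is a polynomial in y; find its integer roots y ∈ {−4, ..., 4}, then test f_x and f at those candidates.
  x = -4: f_y(-4, y) = 14*y + 19; no integer root y with |y| ≤ 4.
  x = -3: f_y(-3, y) = 10*y + 16; no integer root y with |y| ≤ 4.
  x = -2: f_y(-2, y) = 6*y + 11; no integer root y with |y| ≤ 4.
  x = -1: f_y(-1, y) = 2*y + 4; vanishes at y ∈ {-2}. (-1, -2): f_x = 0, f = 0 — SINGULAR.
  x = 0: f_y(0, y) = -2*y - 5; no integer root y with |y| ≤ 4.
  x = 1: f_y(1, y) = -6*y - 16; no integer root y with |y| ≤ 4.
  x = 2: f_y(2, y) = -10*y - 29; no integer root y with |y| ≤ 4.
  x = 3: f_y(3, y) = -14*y - 44; no integer root y with |y| ≤ 4.
  x = 4: f_y(4, y) = -18*y - 61; no integer root y with |y| ≤ 4.
Only singular point on the grid: (-1, -2).
Classify: substitute x = -1 + u, y = -2 + v and expand: f = -2*u**3 - u**2*v - u**2 - 2*u*v**2 + v**2.
No constant or linear terms (consistent with a singular point). Quadratic part: -u**2 + v**2. Cubic part: -2*u**3 - u**2*v - 2*u*v**2.
The quadratic part v**2 - u**2 = (v − u)(v + u) splits into two distinct linear factors, so there are two distinct tangent lines y − -2 = ±(x − -1) — this is a node (ordinary double point).
Classification: node.


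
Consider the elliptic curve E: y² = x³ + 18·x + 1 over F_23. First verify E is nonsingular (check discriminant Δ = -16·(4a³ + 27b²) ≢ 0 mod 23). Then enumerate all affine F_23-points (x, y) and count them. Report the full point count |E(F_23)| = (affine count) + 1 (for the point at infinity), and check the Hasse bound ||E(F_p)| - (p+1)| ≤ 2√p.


Affine points = {(0, 1), (0, 22), (3, 6), (3, 17), (5, 3), (5, 20), (6, 7), (6, 16), (8, 6), (8, 17), (9, 8), (9, 15), (10, 10), (10, 13), (11, 9), (11, 14), (12, 6), (12, 17), (15, 9), (15, 14), (18, 4), (18, 19), (19, 7), (19, 16), (20, 9), (20, 14), (21, 7), (21, 16)}; affine count = 28; |E(F_23)| = 29.

Discriminant check: Δ ∝ 4a³ + 27b² = 4·18³ + 27·1² = 4·5832 + 27·1 ≡ 10 (mod 23). Nonzero ⇒ E is nonsingular.
For each x ∈ F_23, compute rhs = x³ + 18·x + 1 mod 23, then count y ∈ F_23 with y² ≡ rhs.
  x = 0: rhs = 1, matching y values: 1, 22 (2 points).
  x = 1: rhs = 20, matching y values: none (0 points).
  x = 2: rhs = 22, matching y values: none (0 points).
  x = 3: rhs = 13, matching y values: 6, 17 (2 points).
  x = 4: rhs = 22, matching y values: none (0 points).
  x = 5: rhs = 9, matching y values: 3, 20 (2 points).
  x = 6: rhs = 3, matching y values: 7, 16 (2 points).
  x = 7: rhs = 10, matching y values: none (0 points).
  x = 8: rhs = 13, matching y values: 6, 17 (2 points).
  x = 9: rhs = 18, matching y values: 8, 15 (2 points).
  x = 10: rhs = 8, matching y values: 10, 13 (2 points).
  x = 11: rhs = 12, matching y values: 9, 14 (2 points).
  x = 12: rhs = 13, matching y values: 6, 17 (2 points).
  x = 13: rhs = 17, matching y values: none (0 points).
  x = 14: rhs = 7, matching y values: none (0 points).
  x = 15: rhs = 12, matching y values: 9, 14 (2 points).
  x = 16: rhs = 15, matching y values: none (0 points).
  x = 17: rhs = 22, matching y values: none (0 points).
  x = 18: rhs = 16, matching y values: 4, 19 (2 points).
  x = 19: rhs = 3, matching y values: 7, 16 (2 points).
  x = 20: rhs = 12, matching y values: 9, 14 (2 points).
  x = 21: rhs = 3, matching y values: 7, 16 (2 points).
  x = 22: rhs = 5, matching y values: none (0 points).
Total affine count: 28.
Full point count |E(F_23)| = 28 + 1 = 29.
Hasse bound: |29 − (23+1)| = |5| = 5 ≤ 2√23 ≈ 9.5917 ✓.


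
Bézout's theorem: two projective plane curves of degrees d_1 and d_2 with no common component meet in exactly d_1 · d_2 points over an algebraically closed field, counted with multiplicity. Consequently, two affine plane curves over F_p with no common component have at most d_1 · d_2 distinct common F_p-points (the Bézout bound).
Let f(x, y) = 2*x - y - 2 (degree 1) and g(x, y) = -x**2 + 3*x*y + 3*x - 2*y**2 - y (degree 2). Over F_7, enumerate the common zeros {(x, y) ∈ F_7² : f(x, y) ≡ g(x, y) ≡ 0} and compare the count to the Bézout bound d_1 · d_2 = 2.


Common zeros: {(3, 4)}; count = 1; Bézout bound = 2.

deg(f) = 1, deg(g) = 2, so Bézout bound = 2.
Scan x ∈ F_7. For each x, list the y ∈ F_7 with f(x, y) ≡ 0 and those with g(x, y) ≡ 0 (mod 7); the common zeros in that column are the intersection.
  x = 0: f ≡ 0 at y ∈ {5}; g ≡ 0 at y ∈ {0, 3}; common: ∅.
  x = 1: f ≡ 0 at y ∈ {0}; g ≡ 0 at y ∈ ∅; common: ∅.
  x = 2: f ≡ 0 at y ∈ {2}; g ≡ 0 at y ∈ ∅; common: ∅.
  x = 3: f ≡ 0 at y ∈ {4}; g ≡ 0 at y ∈ {0, 4}; common: {4}.
  x = 4: f ≡ 0 at y ∈ {6}; g ≡ 0 at y ∈ ∅; common: ∅.
  x = 5: f ≡ 0 at y ∈ {1}; g ≡ 0 at y ∈ {3, 4}; common: ∅.
  x = 6: f ≡ 0 at y ∈ {3}; g ≡ 0 at y ∈ ∅; common: ∅.
Collecting: common zeros = {(3, 4)}, so the count is 1.
Comparison with the Bézout bound: 1 ≤ 2 = deg(f)·deg(g), as expected for curves with no common component (the affine F_7-count falls short of the bound because intersections may lie at infinity, over extension fields, or carry multiplicity).


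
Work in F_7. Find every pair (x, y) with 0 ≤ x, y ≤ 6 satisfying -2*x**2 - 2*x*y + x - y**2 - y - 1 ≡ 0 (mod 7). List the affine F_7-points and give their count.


Affine F_7-points: {(0, 2), (0, 4), (1, 5), (1, 6), (2, 0), (2, 2), (4, 6), (5, 5)}; count = 8.

For each of the 49 pairs (x, y) ∈ F_7², evaluate f(x, y) mod 7. Record the zeros.
  x = 0: [0↦6, 1↦4, 2↦0, 3↦1, 4↦0, 5↦4, 6↦6]  zeros at y ∈ {2, 4}
  x = 1: [0↦5, 1↦1, 2↦2, 3↦1, 4↦5, 5↦0, 6↦0]  zeros at y ∈ {5, 6}
  x = 2: [0↦0, 1↦1, 2↦0, 3↦4, 4↦6, 5↦6, 6↦4]  zeros at y ∈ {0, 2}
  x = 3: [0↦5, 1↦4, 2↦1, 3↦3, 4↦3, 5↦1, 6↦4]  zeros at y ∈ ∅
  x = 4: [0↦6, 1↦3, 2↦5, 3↦5, 4↦3, 5↦6, 6↦0]  zeros at y ∈ {6}
  x = 5: [0↦3, 1↦5, 2↦5, 3↦3, 4↦6, 5↦0, 6↦6]  zeros at y ∈ {5}
  x = 6: [0↦3, 1↦3, 2↦1, 3↦4, 4↦5, 5↦4, 6↦1]  zeros at y ∈ ∅
Collecting zeros: affine points = {(0, 2), (0, 4), (1, 5), (1, 6), (2, 0), (2, 2), (4, 6), (5, 5)}.
Total count |C(F_7)_aff| = 8.


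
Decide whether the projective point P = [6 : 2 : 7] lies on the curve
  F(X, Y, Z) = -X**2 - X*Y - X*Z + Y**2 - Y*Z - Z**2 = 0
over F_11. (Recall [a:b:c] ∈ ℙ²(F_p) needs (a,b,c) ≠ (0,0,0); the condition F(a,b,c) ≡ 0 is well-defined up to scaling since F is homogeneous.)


F(6,2,7) ≡ 5 (mod 11); P is NOT on the curve.

Evaluate F(6, 2, 7) term-by-term (mod 11).
  -X**2 ↦ -1·36·1·1 = -36
  -X*Y ↦ -1·6·2·1 = -12
  -X*Z ↦ -1·6·1·7 = -42
  Y**2 ↦ 1·1·4·1 = 4
  -Y*Z ↦ -1·1·2·7 = -14
  -Z**2 ↦ -1·1·1·49 = -49
Sum: F(6, 2, 7) = (-36) + (-12) + (-42) + (4) + (-14) + (-49) = -149.
Reducing mod 11: -149 ≡ 5 (mod 11).
Since F(a, b, c) ≡ 5 ≠ 0 (mod 11), P does NOT lie on the curve.


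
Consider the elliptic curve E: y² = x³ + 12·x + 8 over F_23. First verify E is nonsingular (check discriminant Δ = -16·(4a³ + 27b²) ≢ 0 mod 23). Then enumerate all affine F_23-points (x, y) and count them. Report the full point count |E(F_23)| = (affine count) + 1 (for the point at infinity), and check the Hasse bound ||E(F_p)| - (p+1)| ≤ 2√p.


Affine points = {(0, 10), (0, 13), (3, 5), (3, 18), (5, 3), (5, 20), (8, 8), (8, 15), (10, 1), (10, 22), (16, 8), (16, 15), (22, 8), (22, 15)}; affine count = 14; |E(F_23)| = 15.

Discriminant check: Δ ∝ 4a³ + 27b² = 4·12³ + 27·8² = 4·1728 + 27·64 ≡ 15 (mod 23). Nonzero ⇒ E is nonsingular.
For each x ∈ F_23, compute rhs = x³ + 12·x + 8 mod 23, then count y ∈ F_23 with y² ≡ rhs.
  x = 0: rhs = 8, matching y values: 10, 13 (2 points).
  x = 1: rhs = 21, matching y values: none (0 points).
  x = 2: rhs = 17, matching y values: none (0 points).
  x = 3: rhs = 2, matching y values: 5, 18 (2 points).
  x = 4: rhs = 5, matching y values: none (0 points).
  x = 5: rhs = 9, matching y values: 3, 20 (2 points).
  x = 6: rhs = 20, matching y values: none (0 points).
  x = 7: rhs = 21, matching y values: none (0 points).
  x = 8: rhs = 18, matching y values: 8, 15 (2 points).
  x = 9: rhs = 17, matching y values: none (0 points).
  x = 10: rhs = 1, matching y values: 1, 22 (2 points).
  x = 11: rhs = 22, matching y values: none (0 points).
  x = 12: rhs = 17, matching y values: none (0 points).
  x = 13: rhs = 15, matching y values: none (0 points).
  x = 14: rhs = 22, matching y values: none (0 points).
  x = 15: rhs = 21, matching y values: none (0 points).
  x = 16: rhs = 18, matching y values: 8, 15 (2 points).
  x = 17: rhs = 19, matching y values: none (0 points).
  x = 18: rhs = 7, matching y values: none (0 points).
  x = 19: rhs = 11, matching y values: none (0 points).
  x = 20: rhs = 14, matching y values: none (0 points).
  x = 21: rhs = 22, matching y values: none (0 points).
  x = 22: rhs = 18, matching y values: 8, 15 (2 points).
Total affine count: 14.
Full point count |E(F_23)| = 14 + 1 = 15.
Hasse bound: |15 − (23+1)| = |-9| = 9 ≤ 2√23 ≈ 9.5917 ✓.


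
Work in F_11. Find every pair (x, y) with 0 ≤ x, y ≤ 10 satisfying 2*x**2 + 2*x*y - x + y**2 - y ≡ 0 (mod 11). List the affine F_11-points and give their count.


Affine F_11-points: {(0, 0), (0, 1), (3, 7), (3, 10), (4, 5), (4, 10), (5, 1), (6, 0), (7, 2), (7, 7), (8, 2), (8, 5)}; count = 12.

For each of the 121 pairs (x, y) ∈ F_11², evaluate f(x, y) mod 11. Record the zeros.
  x = 0: [0↦0, 1↦0, 2↦2, 3↦6, 4↦1, 5↦9, 6↦8, 7↦9, 8↦1, 9↦6, 10↦2]  zeros at y ∈ {0, 1}
  x = 1: [0↦1, 1↦3, 2↦7, 3↦2, 4↦10, 5↦9, 6↦10, 7↦2, 8↦7, 9↦3, 10↦1]  zeros at y ∈ ∅
  x = 2: [0↦6, 1↦10, 2↦5, 3↦2, 4↦1, 5↦2, 6↦5, 7↦10, 8↦6, 9↦4, 10↦4]  zeros at y ∈ ∅
  x = 3: [0↦4, 1↦10, 2↦7, 3↦6, 4↦7, 5↦10, 6↦4, 7↦0, 8↦9, 9↦9, 10↦0]  zeros at y ∈ {7, 10}
  x = 4: [0↦6, 1↦3, 2↦2, 3↦3, 4↦6, 5↦0, 6↦7, 7↦5, 8↦5, 9↦7, 10↦0]  zeros at y ∈ {5, 10}
  x = 5: [0↦1, 1↦0, 2↦1, 3↦4, 4↦9, 5↦5, 6↦3, 7↦3, 8↦5, 9↦9, 10↦4]  zeros at y ∈ {1}
  x = 6: [0↦0, 1↦1, 2↦4, 3↦9, 4↦5, 5↦3, 6↦3, 7↦5, 8↦9, 9↦4, 10↦1]  zeros at y ∈ {0}
  x = 7: [0↦3, 1↦6, 2↦0, 3↦7, 4↦5, 5↦5, 6↦7, 7↦0, 8↦6, 9↦3, 10↦2]  zeros at y ∈ {2, 7}
  x = 8: [0↦10, 1↦4, 2↦0, 3↦9, 4↦9, 5↦0, 6↦4, 7↦10, 8↦7, 9↦6, 10↦7]  zeros at y ∈ {2, 5}
  x = 9: [0↦10, 1↦6, 2↦4, 3↦4, 4↦6, 5↦10, 6↦5, 7↦2, 8↦1, 9↦2, 10↦5]  zeros at y ∈ ∅
  x = 10: [0↦3, 1↦1, 2↦1, 3↦3, 4↦7, 5↦2, 6↦10, 7↦9, 8↦10, 9↦2, 10↦7]  zeros at y ∈ ∅
Collecting zeros: affine points = {(0, 0), (0, 1), (3, 7), (3, 10), (4, 5), (4, 10), (5, 1), (6, 0), (7, 2), (7, 7), (8, 2), (8, 5)}.
Total count |C(F_11)_aff| = 12.


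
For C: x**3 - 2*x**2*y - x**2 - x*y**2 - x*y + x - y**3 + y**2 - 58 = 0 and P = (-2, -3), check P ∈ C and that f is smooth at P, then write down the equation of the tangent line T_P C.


Tangent line at P: -13*x - 51*y - 179 = 0.

Step 1: f(-2, -3) = 0, so P lies on C.
Step 2: partial derivatives
  f_x(x, y) = 3*x**2 - 4*x*y - 2*x - y**2 - y + 1, f_y(x, y) = -2*x**2 - 2*x*y - x - 3*y**2 + 2*y.
  f_x(P) = -13, f_y(P) = -51 (gradient nonzero, so P is smooth).
Step 3: tangent line at P: -13·(x − -2) + -51·(y − -3) = 0.
Expanding: -13*x - 51*y - 179 = 0.


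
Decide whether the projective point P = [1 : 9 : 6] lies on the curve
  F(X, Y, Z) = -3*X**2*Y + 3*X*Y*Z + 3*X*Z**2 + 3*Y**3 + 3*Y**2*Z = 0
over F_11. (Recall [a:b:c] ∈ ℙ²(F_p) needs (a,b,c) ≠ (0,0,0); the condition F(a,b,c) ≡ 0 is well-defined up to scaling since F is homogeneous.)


F(1,9,6) ≡ 5 (mod 11); P is NOT on the curve.

Evaluate F(1, 9, 6) term-by-term (mod 11).
  -3*X**2*Y ↦ -3·1·9·1 = -27
  3*X*Y*Z ↦ 3·1·9·6 = 162
  3*X*Z**2 ↦ 3·1·1·36 = 108
  3*Y**3 ↦ 3·1·729·1 = 2187
  3*Y**2*Z ↦ 3·1·81·6 = 1458
Sum: F(1, 9, 6) = (-27) + (162) + (108) + (2187) + (1458) = 3888.
Reducing mod 11: 3888 ≡ 5 (mod 11).
Since F(a, b, c) ≡ 5 ≠ 0 (mod 11), P does NOT lie on the curve.


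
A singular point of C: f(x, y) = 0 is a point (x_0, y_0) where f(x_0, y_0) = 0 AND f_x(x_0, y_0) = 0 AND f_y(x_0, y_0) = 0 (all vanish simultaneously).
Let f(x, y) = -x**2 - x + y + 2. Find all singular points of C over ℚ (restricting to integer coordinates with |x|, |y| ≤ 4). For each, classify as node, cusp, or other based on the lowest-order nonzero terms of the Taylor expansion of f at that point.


No singular points in the scanned grid; C is smooth there.

Compute partial derivatives:
  f_x = -2*x - 1.
  f_y = 1.
f_y = 1 is a nonzero constant, so f_y never vanishes: no point (x, y) can satisfy f = f_x = f_y = 0. In particular no (x, y) ∈ {−4, ..., 4}² is singular; the curve is smooth.


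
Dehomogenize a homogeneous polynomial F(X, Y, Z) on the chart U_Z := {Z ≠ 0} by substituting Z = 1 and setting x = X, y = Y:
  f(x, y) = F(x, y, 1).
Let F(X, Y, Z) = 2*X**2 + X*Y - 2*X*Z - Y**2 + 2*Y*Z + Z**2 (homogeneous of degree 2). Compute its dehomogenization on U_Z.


f(x, y) = 2*x**2 + x*y - 2*x - y**2 + 2*y + 1

On U_Z we set Z = 1. Each monomial c·X^i·Y^j·Z^k in F becomes c·x^i·y^j·1^k = c·x^i·y^j.
Substituting Z = 1: F(X, Y, 1) = 2*x**2 + x*y - 2*x - y**2 + 2*y + 1.
Note: deg(f) ≤ deg(F) = 2; strict inequality happens when F is divisible by Z (lost terms).


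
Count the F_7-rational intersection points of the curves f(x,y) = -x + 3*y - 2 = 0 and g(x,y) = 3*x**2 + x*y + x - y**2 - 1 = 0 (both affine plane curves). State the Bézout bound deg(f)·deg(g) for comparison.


Common zeros: ∅; count = 0; Bézout bound = 2.

deg(f) = 1, deg(g) = 2, so Bézout bound = 2.
Scan x ∈ F_7. For each x, list the y ∈ F_7 with f(x, y) ≡ 0 and those with g(x, y) ≡ 0 (mod 7); the common zeros in that column are the intersection.
  x = 0: f ≡ 0 at y ∈ {3}; g ≡ 0 at y ∈ ∅; common: ∅.
  x = 1: f ≡ 0 at y ∈ {1}; g ≡ 0 at y ∈ ∅; common: ∅.
  x = 2: f ≡ 0 at y ∈ {6}; g ≡ 0 at y ∈ {1}; common: ∅.
  x = 3: f ≡ 0 at y ∈ {4}; g ≡ 0 at y ∈ ∅; common: ∅.
  x = 4: f ≡ 0 at y ∈ {2}; g ≡ 0 at y ∈ ∅; common: ∅.
  x = 5: f ≡ 0 at y ∈ {0}; g ≡ 0 at y ∈ ∅; common: ∅.
  x = 6: f ≡ 0 at y ∈ {5}; g ≡ 0 at y ∈ ∅; common: ∅.
Collecting: common zeros = ∅, so the count is 0.
Comparison with the Bézout bound: 0 ≤ 2 = deg(f)·deg(g), as expected for curves with no common component (the affine F_7-count falls short of the bound because intersections may lie at infinity, over extension fields, or carry multiplicity).


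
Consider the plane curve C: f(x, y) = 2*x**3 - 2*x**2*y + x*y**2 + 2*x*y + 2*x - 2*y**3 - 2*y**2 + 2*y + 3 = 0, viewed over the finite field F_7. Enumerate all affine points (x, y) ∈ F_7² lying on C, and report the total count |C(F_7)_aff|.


Affine F_7-points: {(0, 3), (0, 5), (1, 0), (3, 0), (6, 5), (6, 6)}; count = 6.

For each of the 49 pairs (x, y) ∈ F_7², evaluate f(x, y) mod 7. Record the zeros.
  x = 0: [0↦3, 1↦1, 2↦4, 3↦0, 4↦5, 5↦0, 6↦1]  zeros at y ∈ {3, 5}
  x = 1: [0↦0, 1↦6, 2↦5, 3↦6, 4↦4, 5↦1, 6↦6]  zeros at y ∈ {0}
  x = 2: [0↦2, 1↦5, 2↦3, 3↦5, 4↦6, 5↦1, 6↦6]  zeros at y ∈ ∅
  x = 3: [0↦0, 1↦3, 2↦3, 3↦2, 4↦2, 5↦5, 6↦6]  zeros at y ∈ {0}
  x = 4: [0↦6, 1↦5, 2↦3, 3↦2, 4↦4, 5↦4, 6↦4]  zeros at y ∈ ∅
  x = 5: [0↦4, 1↦2, 2↦1, 3↦3, 4↦3, 5↦3, 6↦5]  zeros at y ∈ ∅
  x = 6: [0↦6, 1↦6, 2↦2, 3↦3, 4↦4, 5↦0, 6↦0]  zeros at y ∈ {5, 6}
Collecting zeros: affine points = {(0, 3), (0, 5), (1, 0), (3, 0), (6, 5), (6, 6)}.
Total count |C(F_7)_aff| = 6.


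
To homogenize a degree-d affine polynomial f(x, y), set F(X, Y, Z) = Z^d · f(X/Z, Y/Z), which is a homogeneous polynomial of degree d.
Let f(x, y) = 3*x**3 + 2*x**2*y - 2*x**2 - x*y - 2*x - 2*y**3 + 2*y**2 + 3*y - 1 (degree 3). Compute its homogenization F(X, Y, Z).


F(X, Y, Z) = 3*X**3 + 2*X**2*Y - 2*X**2*Z - X*Y*Z - 2*X*Z**2 - 2*Y**3 + 2*Y**2*Z + 3*Y*Z**2 - Z**3

deg(f) = 3.
Substitute x = X/Z, y = Y/Z into f, then multiply by Z^3.
  monomial 3·x^3·y^0 ↦ 3·X^3·Y^0·Z^0.
  monomial 2·x^2·y^1 ↦ 2·X^2·Y^1·Z^0.
  monomial -2·x^2·y^0 ↦ -2·X^2·Y^0·Z^1.
  monomial -1·x^1·y^1 ↦ -1·X^1·Y^1·Z^1.
  monomial -2·x^1·y^0 ↦ -2·X^1·Y^0·Z^2.
  monomial -2·x^0·y^3 ↦ -2·X^0·Y^3·Z^0.
  monomial 2·x^0·y^2 ↦ 2·X^0·Y^2·Z^1.
  monomial 3·x^0·y^1 ↦ 3·X^0·Y^1·Z^2.
  monomial -1·x^0·y^0 ↦ -1·X^0·Y^0·Z^3.
Collecting: F(X, Y, Z) = 3*X**3 + 2*X**2*Y - 2*X**2*Z - X*Y*Z - 2*X*Z**2 - 2*Y**3 + 2*Y**2*Z + 3*Y*Z**2 - Z**3.


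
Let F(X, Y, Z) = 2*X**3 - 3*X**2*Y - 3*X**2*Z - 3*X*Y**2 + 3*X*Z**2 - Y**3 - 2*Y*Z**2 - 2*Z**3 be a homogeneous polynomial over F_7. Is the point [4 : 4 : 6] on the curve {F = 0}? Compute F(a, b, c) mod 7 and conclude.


F(4,4,6) ≡ 0 (mod 7); P is on the curve.

Evaluate F(4, 4, 6) term-by-term (mod 7).
  2*X**3 ↦ 2·64·1·1 = 128
  -3*X**2*Y ↦ -3·16·4·1 = -192
  -3*X**2*Z ↦ -3·16·1·6 = -288
  -3*X*Y**2 ↦ -3·4·16·1 = -192
  3*X*Z**2 ↦ 3·4·1·36 = 432
  -Y**3 ↦ -1·1·64·1 = -64
  -2*Y*Z**2 ↦ -2·1·4·36 = -288
  -2*Z**3 ↦ -2·1·1·216 = -432
Sum: F(4, 4, 6) = (128) + (-192) + (-288) + (-192) + (432) + (-64) + (-288) + (-432) = -896.
Reducing mod 7: -896 ≡ 0 (mod 7).
Since F(a, b, c) ≡ 0 (mod 7), P lies on the curve.


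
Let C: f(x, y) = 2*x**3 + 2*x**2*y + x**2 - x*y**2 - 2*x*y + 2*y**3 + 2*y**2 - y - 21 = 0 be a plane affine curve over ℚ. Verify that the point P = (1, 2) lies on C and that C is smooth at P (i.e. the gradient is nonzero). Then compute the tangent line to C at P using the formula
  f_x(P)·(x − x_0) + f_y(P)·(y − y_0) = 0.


Tangent line at P: 8*x + 27*y - 62 = 0.

Step 1: f(1, 2) = 0, so P lies on C.
Step 2: partial derivatives
  f_x(x, y) = 6*x**2 + 4*x*y + 2*x - y**2 - 2*y, f_y(x, y) = 2*x**2 - 2*x*y - 2*x + 6*y**2 + 4*y - 1.
  f_x(P) = 8, f_y(P) = 27 (gradient nonzero, so P is smooth).
Step 3: tangent line at P: 8·(x − 1) + 27·(y − 2) = 0.
Expanding: 8*x + 27*y - 62 = 0.


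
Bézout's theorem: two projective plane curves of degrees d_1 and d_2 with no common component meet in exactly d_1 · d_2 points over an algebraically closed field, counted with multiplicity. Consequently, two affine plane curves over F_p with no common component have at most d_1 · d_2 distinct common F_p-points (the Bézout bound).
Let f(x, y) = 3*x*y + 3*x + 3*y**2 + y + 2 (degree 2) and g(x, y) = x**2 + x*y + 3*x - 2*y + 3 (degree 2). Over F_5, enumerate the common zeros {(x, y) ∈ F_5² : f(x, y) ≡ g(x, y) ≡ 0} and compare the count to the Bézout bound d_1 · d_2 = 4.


Common zeros: {(1, 2)}; count = 1; Bézout bound = 4.

deg(f) = 2, deg(g) = 2, so Bézout bound = 4.
Scan x ∈ F_5. For each x, list the y ∈ F_5 with f(x, y) ≡ 0 and those with g(x, y) ≡ 0 (mod 5); the common zeros in that column are the intersection.
  x = 0: f ≡ 0 at y ∈ ∅; g ≡ 0 at y ∈ {4}; common: ∅.
  x = 1: f ≡ 0 at y ∈ {0, 2}; g ≡ 0 at y ∈ {2}; common: {2}.
  x = 2: f ≡ 0 at y ∈ ∅; g ≡ 0 at y ∈ ∅; common: ∅.
  x = 3: f ≡ 0 at y ∈ ∅; g ≡ 0 at y ∈ {4}; common: ∅.
  x = 4: f ≡ 0 at y ∈ {1, 3}; g ≡ 0 at y ∈ {2}; common: ∅.
Collecting: common zeros = {(1, 2)}, so the count is 1.
Comparison with the Bézout bound: 1 ≤ 4 = deg(f)·deg(g), as expected for curves with no common component (the affine F_5-count falls short of the bound because intersections may lie at infinity, over extension fields, or carry multiplicity).


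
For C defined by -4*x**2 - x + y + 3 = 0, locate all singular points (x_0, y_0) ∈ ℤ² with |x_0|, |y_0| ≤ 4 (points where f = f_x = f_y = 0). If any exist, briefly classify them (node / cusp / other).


No singular points in the scanned grid; C is smooth there.

Compute partial derivatives:
  f_x = -8*x - 1.
  f_y = 1.
f_y = 1 is a nonzero constant, so f_y never vanishes: no point (x, y) can satisfy f = f_x = f_y = 0. In particular no (x, y) ∈ {−4, ..., 4}² is singular; the curve is smooth.


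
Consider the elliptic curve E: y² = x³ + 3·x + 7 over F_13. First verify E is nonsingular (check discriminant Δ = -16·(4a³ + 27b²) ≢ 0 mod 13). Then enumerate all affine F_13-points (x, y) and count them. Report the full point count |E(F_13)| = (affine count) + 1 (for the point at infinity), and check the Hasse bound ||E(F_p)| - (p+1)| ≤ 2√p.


Affine points = {(3, 2), (3, 11), (5, 2), (5, 11), (8, 6), (8, 7), (9, 3), (9, 10), (10, 6), (10, 7), (12, 4), (12, 9)}; affine count = 12; |E(F_13)| = 13.

Discriminant check: Δ ∝ 4a³ + 27b² = 4·3³ + 27·7² = 4·27 + 27·49 ≡ 1 (mod 13). Nonzero ⇒ E is nonsingular.
For each x ∈ F_13, compute rhs = x³ + 3·x + 7 mod 13, then count y ∈ F_13 with y² ≡ rhs.
  x = 0: rhs = 7, matching y values: none (0 points).
  x = 1: rhs = 11, matching y values: none (0 points).
  x = 2: rhs = 8, matching y values: none (0 points).
  x = 3: rhs = 4, matching y values: 2, 11 (2 points).
  x = 4: rhs = 5, matching y values: none (0 points).
  x = 5: rhs = 4, matching y values: 2, 11 (2 points).
  x = 6: rhs = 7, matching y values: none (0 points).
  x = 7: rhs = 7, matching y values: none (0 points).
  x = 8: rhs = 10, matching y values: 6, 7 (2 points).
  x = 9: rhs = 9, matching y values: 3, 10 (2 points).
  x = 10: rhs = 10, matching y values: 6, 7 (2 points).
  x = 11: rhs = 6, matching y values: none (0 points).
  x = 12: rhs = 3, matching y values: 4, 9 (2 points).
Total affine count: 12.
Full point count |E(F_13)| = 12 + 1 = 13.
Hasse bound: |13 − (13+1)| = |-1| = 1 ≤ 2√13 ≈ 7.2111 ✓.


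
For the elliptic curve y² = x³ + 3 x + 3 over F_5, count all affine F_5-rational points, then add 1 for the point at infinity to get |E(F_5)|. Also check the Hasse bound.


Affine points = {(3, 2), (3, 3), (4, 2), (4, 3)}; affine count = 4; |E(F_5)| = 5.

Discriminant check: Δ ∝ 4a³ + 27b² = 4·3³ + 27·3² = 4·27 + 27·9 ≡ 1 (mod 5). Nonzero ⇒ E is nonsingular.
For each x ∈ F_5, compute rhs = x³ + 3·x + 3 mod 5, then count y ∈ F_5 with y² ≡ rhs.
  x = 0: rhs = 3, matching y values: none (0 points).
  x = 1: rhs = 2, matching y values: none (0 points).
  x = 2: rhs = 2, matching y values: none (0 points).
  x = 3: rhs = 4, matching y values: 2, 3 (2 points).
  x = 4: rhs = 4, matching y values: 2, 3 (2 points).
Total affine count: 4.
Full point count |E(F_5)| = 4 + 1 = 5.
Hasse bound: |5 − (5+1)| = |-1| = 1 ≤ 2√5 ≈ 4.4721 ✓.


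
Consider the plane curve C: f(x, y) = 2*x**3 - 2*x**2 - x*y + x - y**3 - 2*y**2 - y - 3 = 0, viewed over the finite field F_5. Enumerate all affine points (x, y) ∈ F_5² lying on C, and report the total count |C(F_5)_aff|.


Affine F_5-points: {(2, 2)}; count = 1.

For each of the 25 pairs (x, y) ∈ F_5², evaluate f(x, y) mod 5. Record the zeros.
  x = 0: [0↦2, 1↦3, 2↦4, 3↦4, 4↦2]  zeros at y ∈ ∅
  x = 1: [0↦3, 1↦3, 2↦3, 3↦2, 4↦4]  zeros at y ∈ ∅
  x = 2: [0↦2, 1↦1, 2↦0, 3↦3, 4↦4]  zeros at y ∈ {2}
  x = 3: [0↦1, 1↦4, 2↦2, 3↦4, 4↦4]  zeros at y ∈ ∅
  x = 4: [0↦2, 1↦4, 2↦1, 3↦2, 4↦1]  zeros at y ∈ ∅
Collecting zeros: affine points = {(2, 2)}.
Total count |C(F_5)_aff| = 1.


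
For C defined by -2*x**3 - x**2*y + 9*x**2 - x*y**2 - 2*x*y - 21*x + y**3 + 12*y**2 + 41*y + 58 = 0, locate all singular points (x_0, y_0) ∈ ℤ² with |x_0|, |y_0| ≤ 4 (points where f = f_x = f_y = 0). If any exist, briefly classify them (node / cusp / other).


Singular points: {(2, -3)}; classification: cusp.

Compute partial derivatives:
  f_x = -6*x**2 - 2*x*y + 18*x - y**2 - 2*y - 21.
  f_y = -x**2 - 2*x*y - 2*x + 3*y**2 + 24*y + 41.
Scan x_0 ∈ {−4, ..., 4}. For each x_0, f_y(x_0, y) is a polynomial in y; find its integer roots y ∈ {−4, ..., 4}, then test f_x and f at those candidates.
  x = -4: f_y(-4, y) = 3*y**2 + 32*y + 33; no integer root y with |y| ≤ 4.
  x = -3: f_y(-3, y) = 3*y**2 + 30*y + 38; no integer root y with |y| ≤ 4.
  x = -2: f_y(-2, y) = 3*y**2 + 28*y + 41; no integer root y with |y| ≤ 4.
  x = -1: f_y(-1, y) = 3*y**2 + 26*y + 42; no integer root y with |y| ≤ 4.
  x = 0: f_y(0, y) = 3*y**2 + 24*y + 41; no integer root y with |y| ≤ 4.
  x = 1: f_y(1, y) = 3*y**2 + 22*y + 38; no integer root y with |y| ≤ 4.
  x = 2: f_y(2, y) = 3*y**2 + 20*y + 33; vanishes at y ∈ {-3}. (2, -3): f_x = 0, f = 0 — SINGULAR.
  x = 3: f_y(3, y) = 3*y**2 + 18*y + 26; no integer root y with |y| ≤ 4.
  x = 4: f_y(4, y) = 3*y**2 + 16*y + 17; no integer root y with |y| ≤ 4.
Only singular point on the grid: (2, -3).
Classify: substitute x = 2 + u, y = -3 + v and expand: f = -2*u**3 - u**2*v - u*v**2 + v**3 + v**2.
No constant or linear terms (consistent with a singular point). Quadratic part: v**2. Cubic part: -2*u**3 - u**2*v - u*v**2 + v**3.
The quadratic part v**2 is a perfect square, so there is a single (double) tangent line v = 0, i.e. y = -3. Restricting the cubic part to that line (v = 0) leaves -2*u**3 ≠ 0, so f is not divisible by v and the branch is v² ≈ 2*u**3 to lowest order — this is a cusp.
Classification: cusp.


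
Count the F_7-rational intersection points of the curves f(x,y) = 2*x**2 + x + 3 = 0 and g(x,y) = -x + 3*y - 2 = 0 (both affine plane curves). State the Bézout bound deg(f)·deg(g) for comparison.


Common zeros: ∅; count = 0; Bézout bound = 2.

deg(f) = 2, deg(g) = 1, so Bézout bound = 2.
Scan x ∈ F_7. For each x, list the y ∈ F_7 with f(x, y) ≡ 0 and those with g(x, y) ≡ 0 (mod 7); the common zeros in that column are the intersection.
  x = 0: f ≡ 0 at y ∈ ∅; g ≡ 0 at y ∈ {3}; common: ∅.
  x = 1: f ≡ 0 at y ∈ ∅; g ≡ 0 at y ∈ {1}; common: ∅.
  x = 2: f ≡ 0 at y ∈ ∅; g ≡ 0 at y ∈ {6}; common: ∅.
  x = 3: f ≡ 0 at y ∈ ∅; g ≡ 0 at y ∈ {4}; common: ∅.
  x = 4: f ≡ 0 at y ∈ ∅; g ≡ 0 at y ∈ {2}; common: ∅.
  x = 5: f ≡ 0 at y ∈ ∅; g ≡ 0 at y ∈ {0}; common: ∅.
  x = 6: f ≡ 0 at y ∈ ∅; g ≡ 0 at y ∈ {5}; common: ∅.
Collecting: common zeros = ∅, so the count is 0.
Comparison with the Bézout bound: 0 ≤ 2 = deg(f)·deg(g), as expected for curves with no common component (the affine F_7-count falls short of the bound because intersections may lie at infinity, over extension fields, or carry multiplicity).


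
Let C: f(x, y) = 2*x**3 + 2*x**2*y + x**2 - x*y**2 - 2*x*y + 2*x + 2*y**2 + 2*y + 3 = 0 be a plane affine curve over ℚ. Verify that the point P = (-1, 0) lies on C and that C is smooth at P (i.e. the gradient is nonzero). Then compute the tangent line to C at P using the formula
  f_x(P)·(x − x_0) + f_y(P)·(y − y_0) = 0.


Tangent line at P: 6*x + 6*y + 6 = 0.

Step 1: f(-1, 0) = 0, so P lies on C.
Step 2: partial derivatives
  f_x(x, y) = 6*x**2 + 4*x*y + 2*x - y**2 - 2*y + 2, f_y(x, y) = 2*x**2 - 2*x*y - 2*x + 4*y + 2.
  f_x(P) = 6, f_y(P) = 6 (gradient nonzero, so P is smooth).
Step 3: tangent line at P: 6·(x − -1) + 6·(y − 0) = 0.
Expanding: 6*x + 6*y + 6 = 0.


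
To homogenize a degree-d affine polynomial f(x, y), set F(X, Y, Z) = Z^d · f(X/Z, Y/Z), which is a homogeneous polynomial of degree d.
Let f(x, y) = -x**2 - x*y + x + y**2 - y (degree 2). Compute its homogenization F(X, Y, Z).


F(X, Y, Z) = -X**2 - X*Y + X*Z + Y**2 - Y*Z

deg(f) = 2.
Substitute x = X/Z, y = Y/Z into f, then multiply by Z^2.
  monomial -1·x^2·y^0 ↦ -1·X^2·Y^0·Z^0.
  monomial -1·x^1·y^1 ↦ -1·X^1·Y^1·Z^0.
  monomial 1·x^1·y^0 ↦ 1·X^1·Y^0·Z^1.
  monomial 1·x^0·y^2 ↦ 1·X^0·Y^2·Z^0.
  monomial -1·x^0·y^1 ↦ -1·X^0·Y^1·Z^1.
Collecting: F(X, Y, Z) = -X**2 - X*Y + X*Z + Y**2 - Y*Z.


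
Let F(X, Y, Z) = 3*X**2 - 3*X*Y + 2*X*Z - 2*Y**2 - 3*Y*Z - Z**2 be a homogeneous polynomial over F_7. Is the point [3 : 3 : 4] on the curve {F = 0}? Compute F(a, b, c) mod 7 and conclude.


F(3,3,4) ≡ 3 (mod 7); P is NOT on the curve.

Evaluate F(3, 3, 4) term-by-term (mod 7).
  3*X**2 ↦ 3·9·1·1 = 27
  -3*X*Y ↦ -3·3·3·1 = -27
  2*X*Z ↦ 2·3·1·4 = 24
  -2*Y**2 ↦ -2·1·9·1 = -18
  -3*Y*Z ↦ -3·1·3·4 = -36
  -Z**2 ↦ -1·1·1·16 = -16
Sum: F(3, 3, 4) = (27) + (-27) + (24) + (-18) + (-36) + (-16) = -46.
Reducing mod 7: -46 ≡ 3 (mod 7).
Since F(a, b, c) ≡ 3 ≠ 0 (mod 7), P does NOT lie on the curve.


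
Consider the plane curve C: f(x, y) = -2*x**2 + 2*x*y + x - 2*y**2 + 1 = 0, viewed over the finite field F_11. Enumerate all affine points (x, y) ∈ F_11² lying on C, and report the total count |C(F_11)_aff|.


Affine F_11-points: {(1, 0), (1, 1), (2, 3), (2, 10), (3, 4), (3, 10), (5, 0), (5, 5), (6, 1), (6, 5), (7, 3), (7, 4)}; count = 12.

For each of the 121 pairs (x, y) ∈ F_11², evaluate f(x, y) mod 11. Record the zeros.
  x = 0: [0↦1, 1↦10, 2↦4, 3↦5, 4↦2, 5↦6, 6↦6, 7↦2, 8↦5, 9↦4, 10↦10]  zeros at y ∈ ∅
  x = 1: [0↦0, 1↦0, 2↦7, 3↦10, 4↦9, 5↦4, 6↦6, 7↦4, 8↦9, 9↦10, 10↦7]  zeros at y ∈ {0, 1}
  x = 2: [0↦6, 1↦8, 2↦6, 3↦0, 4↦1, 5↦9, 6↦2, 7↦2, 8↦9, 9↦1, 10↦0]  zeros at y ∈ {3, 10}
  x = 3: [0↦8, 1↦1, 2↦1, 3↦8, 4↦0, 5↦10, 6↦5, 7↦7, 8↦5, 9↦10, 10↦0]  zeros at y ∈ {4, 10}
  x = 4: [0↦6, 1↦1, 2↦3, 3↦1, 4↦6, 5↦7, 6↦4, 7↦8, 8↦8, 9↦4, 10↦7]  zeros at y ∈ ∅
  x = 5: [0↦0, 1↦8, 2↦1, 3↦1, 4↦8, 5↦0, 6↦10, 7↦5, 8↦7, 9↦5, 10↦10]  zeros at y ∈ {0, 5}
  x = 6: [0↦1, 1↦0, 2↦6, 3↦8, 4↦6, 5↦0, 6↦1, 7↦9, 8↦2, 9↦2, 10↦9]  zeros at y ∈ {1, 5}
  x = 7: [0↦9, 1↦10, 2↦7, 3↦0, 4↦0, 5↦7, 6↦10, 7↦9, 8↦4, 9↦6, 10↦4]  zeros at y ∈ {3, 4}
  x = 8: [0↦2, 1↦5, 2↦4, 3↦10, 4↦1, 5↦10, 6↦4, 7↦5, 8↦2, 9↦6, 10↦6]  zeros at y ∈ ∅
  x = 9: [0↦2, 1↦7, 2↦8, 3↦5, 4↦9, 5↦9, 6↦5, 7↦8, 8↦7, 9↦2, 10↦4]  zeros at y ∈ ∅
  x = 10: [0↦9, 1↦5, 2↦8, 3↦7, 4↦2, 5↦4, 6↦2, 7↦7, 8↦8, 9↦5, 10↦9]  zeros at y ∈ ∅
Collecting zeros: affine points = {(1, 0), (1, 1), (2, 3), (2, 10), (3, 4), (3, 10), (5, 0), (5, 5), (6, 1), (6, 5), (7, 3), (7, 4)}.
Total count |C(F_11)_aff| = 12.


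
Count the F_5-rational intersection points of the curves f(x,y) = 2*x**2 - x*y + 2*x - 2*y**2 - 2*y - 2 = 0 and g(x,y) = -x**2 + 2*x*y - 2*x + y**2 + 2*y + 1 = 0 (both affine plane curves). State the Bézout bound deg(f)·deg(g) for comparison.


Common zeros: {(2, 3), (3, 1)}; count = 2; Bézout bound = 4.

deg(f) = 2, deg(g) = 2, so Bézout bound = 4.
Scan x ∈ F_5. For each x, list the y ∈ F_5 with f(x, y) ≡ 0 and those with g(x, y) ≡ 0 (mod 5); the common zeros in that column are the intersection.
  x = 0: f ≡ 0 at y ∈ ∅; g ≡ 0 at y ∈ {4}; common: ∅.
  x = 1: f ≡ 0 at y ∈ {3}; g ≡ 0 at y ∈ {2, 4}; common: ∅.
  x = 2: f ≡ 0 at y ∈ {0, 3}; g ≡ 0 at y ∈ {1, 3}; common: {3}.
  x = 3: f ≡ 0 at y ∈ {1, 4}; g ≡ 0 at y ∈ {1}; common: {1}.
  x = 4: f ≡ 0 at y ∈ {1}; g ≡ 0 at y ∈ ∅; common: ∅.
Collecting: common zeros = {(2, 3), (3, 1)}, so the count is 2.
Comparison with the Bézout bound: 2 ≤ 4 = deg(f)·deg(g), as expected for curves with no common component (the affine F_5-count falls short of the bound because intersections may lie at infinity, over extension fields, or carry multiplicity).


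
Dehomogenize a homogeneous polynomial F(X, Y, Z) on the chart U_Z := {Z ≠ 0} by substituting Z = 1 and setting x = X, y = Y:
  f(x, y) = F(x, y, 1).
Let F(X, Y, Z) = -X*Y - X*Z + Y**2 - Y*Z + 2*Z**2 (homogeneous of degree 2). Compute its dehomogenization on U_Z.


f(x, y) = -x*y - x + y**2 - y + 2

On U_Z we set Z = 1. Each monomial c·X^i·Y^j·Z^k in F becomes c·x^i·y^j·1^k = c·x^i·y^j.
Substituting Z = 1: F(X, Y, 1) = -x*y - x + y**2 - y + 2.
Note: deg(f) ≤ deg(F) = 2; strict inequality happens when F is divisible by Z (lost terms).


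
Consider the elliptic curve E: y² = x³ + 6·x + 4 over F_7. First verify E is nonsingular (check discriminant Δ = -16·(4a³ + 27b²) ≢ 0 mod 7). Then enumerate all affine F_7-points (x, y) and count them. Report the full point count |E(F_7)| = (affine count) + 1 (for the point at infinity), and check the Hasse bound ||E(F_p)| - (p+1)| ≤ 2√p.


Affine points = {(0, 2), (0, 5), (1, 2), (1, 5), (3, 0), (4, 1), (4, 6), (6, 2), (6, 5)}; affine count = 9; |E(F_7)| = 10.

Discriminant check: Δ ∝ 4a³ + 27b² = 4·6³ + 27·4² = 4·216 + 27·16 ≡ 1 (mod 7). Nonzero ⇒ E is nonsingular.
For each x ∈ F_7, compute rhs = x³ + 6·x + 4 mod 7, then count y ∈ F_7 with y² ≡ rhs.
  x = 0: rhs = 4, matching y values: 2, 5 (2 points).
  x = 1: rhs = 4, matching y values: 2, 5 (2 points).
  x = 2: rhs = 3, matching y values: none (0 points).
  x = 3: rhs = 0, matching y values: 0 (1 points).
  x = 4: rhs = 1, matching y values: 1, 6 (2 points).
  x = 5: rhs = 5, matching y values: none (0 points).
  x = 6: rhs = 4, matching y values: 2, 5 (2 points).
Total affine count: 9.
Full point count |E(F_7)| = 9 + 1 = 10.
Hasse bound: |10 − (7+1)| = |2| = 2 ≤ 2√7 ≈ 5.2915 ✓.


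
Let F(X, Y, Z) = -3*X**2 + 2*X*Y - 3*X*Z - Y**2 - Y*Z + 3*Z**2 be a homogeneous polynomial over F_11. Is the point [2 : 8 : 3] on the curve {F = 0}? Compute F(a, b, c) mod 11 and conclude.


F(2,8,3) ≡ 7 (mod 11); P is NOT on the curve.

Evaluate F(2, 8, 3) term-by-term (mod 11).
  -3*X**2 ↦ -3·4·1·1 = -12
  2*X*Y ↦ 2·2·8·1 = 32
  -3*X*Z ↦ -3·2·1·3 = -18
  -Y**2 ↦ -1·1·64·1 = -64
  -Y*Z ↦ -1·1·8·3 = -24
  3*Z**2 ↦ 3·1·1·9 = 27
Sum: F(2, 8, 3) = (-12) + (32) + (-18) + (-64) + (-24) + (27) = -59.
Reducing mod 11: -59 ≡ 7 (mod 11).
Since F(a, b, c) ≡ 7 ≠ 0 (mod 11), P does NOT lie on the curve.


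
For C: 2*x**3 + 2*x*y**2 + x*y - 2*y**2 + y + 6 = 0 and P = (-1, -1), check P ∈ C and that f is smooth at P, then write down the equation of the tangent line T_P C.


Tangent line at P: 7*x + 8*y + 15 = 0.

Step 1: f(-1, -1) = 0, so P lies on C.
Step 2: partial derivatives
  f_x(x, y) = 6*x**2 + 2*y**2 + y, f_y(x, y) = 4*x*y + x - 4*y + 1.
  f_x(P) = 7, f_y(P) = 8 (gradient nonzero, so P is smooth).
Step 3: tangent line at P: 7·(x − -1) + 8·(y − -1) = 0.
Expanding: 7*x + 8*y + 15 = 0.


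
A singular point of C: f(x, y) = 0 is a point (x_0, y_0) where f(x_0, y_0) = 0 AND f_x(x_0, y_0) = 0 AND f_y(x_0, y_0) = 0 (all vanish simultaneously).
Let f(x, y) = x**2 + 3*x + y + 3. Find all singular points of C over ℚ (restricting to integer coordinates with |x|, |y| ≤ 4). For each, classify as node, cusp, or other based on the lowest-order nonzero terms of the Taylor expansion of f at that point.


No singular points in the scanned grid; C is smooth there.

Compute partial derivatives:
  f_x = 2*x + 3.
  f_y = 1.
f_y = 1 is a nonzero constant, so f_y never vanishes: no point (x, y) can satisfy f = f_x = f_y = 0. In particular no (x, y) ∈ {−4, ..., 4}² is singular; the curve is smooth.


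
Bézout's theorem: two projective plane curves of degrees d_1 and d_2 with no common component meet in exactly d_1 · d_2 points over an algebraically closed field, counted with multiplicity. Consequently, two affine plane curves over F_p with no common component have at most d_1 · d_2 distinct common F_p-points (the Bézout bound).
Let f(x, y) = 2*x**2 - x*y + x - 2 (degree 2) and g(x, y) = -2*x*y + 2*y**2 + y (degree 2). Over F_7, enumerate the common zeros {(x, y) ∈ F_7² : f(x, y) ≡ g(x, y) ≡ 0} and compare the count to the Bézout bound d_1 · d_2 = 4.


Common zeros: ∅; count = 0; Bézout bound = 4.

deg(f) = 2, deg(g) = 2, so Bézout bound = 4.
Scan x ∈ F_7. For each x, list the y ∈ F_7 with f(x, y) ≡ 0 and those with g(x, y) ≡ 0 (mod 7); the common zeros in that column are the intersection.
  x = 0: f ≡ 0 at y ∈ ∅; g ≡ 0 at y ∈ {0, 3}; common: ∅.
  x = 1: f ≡ 0 at y ∈ {1}; g ≡ 0 at y ∈ {0, 4}; common: ∅.
  x = 2: f ≡ 0 at y ∈ {4}; g ≡ 0 at y ∈ {0, 5}; common: ∅.
  x = 3: f ≡ 0 at y ∈ {4}; g ≡ 0 at y ∈ {0, 6}; common: ∅.
  x = 4: f ≡ 0 at y ∈ {5}; g ≡ 0 at y ∈ {0}; common: ∅.
  x = 5: f ≡ 0 at y ∈ {5}; g ≡ 0 at y ∈ {0, 1}; common: ∅.
  x = 6: f ≡ 0 at y ∈ {1}; g ≡ 0 at y ∈ {0, 2}; common: ∅.
Collecting: common zeros = ∅, so the count is 0.
Comparison with the Bézout bound: 0 ≤ 4 = deg(f)·deg(g), as expected for curves with no common component (the affine F_7-count falls short of the bound because intersections may lie at infinity, over extension fields, or carry multiplicity).
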